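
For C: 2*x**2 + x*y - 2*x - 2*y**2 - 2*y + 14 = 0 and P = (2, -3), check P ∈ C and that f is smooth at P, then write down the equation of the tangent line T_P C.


Tangent line at P: 3*x + 12*y + 30 = 0.

Step 1: f(2, -3) = 0, so P lies on C.
Step 2: partial derivatives
  f_x(x, y) = 4*x + y - 2, f_y(x, y) = x - 4*y - 2.
  f_x(P) = 3, f_y(P) = 12 (gradient nonzero, so P is smooth).
Step 3: tangent line at P: 3·(x − 2) + 12·(y − -3) = 0.
Expanding: 3*x + 12*y + 30 = 0.


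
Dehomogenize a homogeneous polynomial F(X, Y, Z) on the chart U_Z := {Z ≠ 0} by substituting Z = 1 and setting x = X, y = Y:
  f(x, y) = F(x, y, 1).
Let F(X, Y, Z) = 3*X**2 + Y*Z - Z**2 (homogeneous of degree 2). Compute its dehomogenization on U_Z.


f(x, y) = 3*x**2 + y - 1

On U_Z we set Z = 1. Each monomial c·X^i·Y^j·Z^k in F becomes c·x^i·y^j·1^k = c·x^i·y^j.
Substituting Z = 1: F(X, Y, 1) = 3*x**2 + y - 1.
Note: deg(f) ≤ deg(F) = 2; strict inequality happens when F is divisible by Z (lost terms).


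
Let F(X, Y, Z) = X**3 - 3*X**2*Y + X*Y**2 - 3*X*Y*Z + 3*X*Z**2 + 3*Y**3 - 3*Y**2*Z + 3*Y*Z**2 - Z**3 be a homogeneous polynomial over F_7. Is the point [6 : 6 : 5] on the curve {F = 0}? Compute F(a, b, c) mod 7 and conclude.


F(6,6,5) ≡ 1 (mod 7); P is NOT on the curve.

Evaluate F(6, 6, 5) term-by-term (mod 7).
  X**3 ↦ 1·216·1·1 = 216
  -3*X**2*Y ↦ -3·36·6·1 = -648
  X*Y**2 ↦ 1·6·36·1 = 216
  -3*X*Y*Z ↦ -3·6·6·5 = -540
  3*X*Z**2 ↦ 3·6·1·25 = 450
  3*Y**3 ↦ 3·1·216·1 = 648
  -3*Y**2*Z ↦ -3·1·36·5 = -540
  3*Y*Z**2 ↦ 3·1·6·25 = 450
  -Z**3 ↦ -1·1·1·125 = -125
Sum: F(6, 6, 5) = (216) + (-648) + (216) + (-540) + (450) + (648) + (-540) + (450) + (-125) = 127.
Reducing mod 7: 127 ≡ 1 (mod 7).
Since F(a, b, c) ≡ 1 ≠ 0 (mod 7), P does NOT lie on the curve.


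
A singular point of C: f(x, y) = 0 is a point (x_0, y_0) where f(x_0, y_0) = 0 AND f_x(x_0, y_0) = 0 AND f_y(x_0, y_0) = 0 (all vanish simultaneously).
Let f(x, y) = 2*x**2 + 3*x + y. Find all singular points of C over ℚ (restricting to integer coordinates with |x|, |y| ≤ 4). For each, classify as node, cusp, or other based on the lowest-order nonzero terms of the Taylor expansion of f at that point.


No singular points in the scanned grid; C is smooth there.

Compute partial derivatives:
  f_x = 4*x + 3.
  f_y = 1.
f_y = 1 is a nonzero constant, so f_y never vanishes: no point (x, y) can satisfy f = f_x = f_y = 0. In particular no (x, y) ∈ {−4, ..., 4}² is singular; the curve is smooth.


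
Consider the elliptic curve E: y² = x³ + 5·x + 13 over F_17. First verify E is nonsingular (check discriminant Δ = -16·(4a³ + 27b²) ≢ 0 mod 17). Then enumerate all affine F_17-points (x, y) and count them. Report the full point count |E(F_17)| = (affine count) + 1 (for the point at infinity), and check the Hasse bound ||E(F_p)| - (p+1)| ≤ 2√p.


Affine points = {(0, 8), (0, 9), (1, 6), (1, 11), (3, 2), (3, 15), (6, 2), (6, 15), (7, 0), (8, 2), (8, 15), (10, 3), (10, 14), (12, 4), (12, 13)}; affine count = 15; |E(F_17)| = 16.

Discriminant check: Δ ∝ 4a³ + 27b² = 4·5³ + 27·13² = 4·125 + 27·169 ≡ 14 (mod 17). Nonzero ⇒ E is nonsingular.
For each x ∈ F_17, compute rhs = x³ + 5·x + 13 mod 17, then count y ∈ F_17 with y² ≡ rhs.
  x = 0: rhs = 13, matching y values: 8, 9 (2 points).
  x = 1: rhs = 2, matching y values: 6, 11 (2 points).
  x = 2: rhs = 14, matching y values: none (0 points).
  x = 3: rhs = 4, matching y values: 2, 15 (2 points).
  x = 4: rhs = 12, matching y values: none (0 points).
  x = 5: rhs = 10, matching y values: none (0 points).
  x = 6: rhs = 4, matching y values: 2, 15 (2 points).
  x = 7: rhs = 0, matching y values: 0 (1 points).
  x = 8: rhs = 4, matching y values: 2, 15 (2 points).
  x = 9: rhs = 5, matching y values: none (0 points).
  x = 10: rhs = 9, matching y values: 3, 14 (2 points).
  x = 11: rhs = 5, matching y values: none (0 points).
  x = 12: rhs = 16, matching y values: 4, 13 (2 points).
  x = 13: rhs = 14, matching y values: none (0 points).
  x = 14: rhs = 5, matching y values: none (0 points).
  x = 15: rhs = 12, matching y values: none (0 points).
  x = 16: rhs = 7, matching y values: none (0 points).
Total affine count: 15.
Full point count |E(F_17)| = 15 + 1 = 16.
Hasse bound: |16 − (17+1)| = |-2| = 2 ≤ 2√17 ≈ 8.2462 ✓.


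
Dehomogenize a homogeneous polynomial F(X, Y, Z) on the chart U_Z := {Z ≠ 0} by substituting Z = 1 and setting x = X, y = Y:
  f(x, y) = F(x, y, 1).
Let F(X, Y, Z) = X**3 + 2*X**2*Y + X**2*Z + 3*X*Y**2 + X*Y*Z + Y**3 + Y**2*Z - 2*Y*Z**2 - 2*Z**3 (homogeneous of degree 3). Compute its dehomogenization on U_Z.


f(x, y) = x**3 + 2*x**2*y + x**2 + 3*x*y**2 + x*y + y**3 + y**2 - 2*y - 2

On U_Z we set Z = 1. Each monomial c·X^i·Y^j·Z^k in F becomes c·x^i·y^j·1^k = c·x^i·y^j.
Substituting Z = 1: F(X, Y, 1) = x**3 + 2*x**2*y + x**2 + 3*x*y**2 + x*y + y**3 + y**2 - 2*y - 2.
Note: deg(f) ≤ deg(F) = 3; strict inequality happens when F is divisible by Z (lost terms).


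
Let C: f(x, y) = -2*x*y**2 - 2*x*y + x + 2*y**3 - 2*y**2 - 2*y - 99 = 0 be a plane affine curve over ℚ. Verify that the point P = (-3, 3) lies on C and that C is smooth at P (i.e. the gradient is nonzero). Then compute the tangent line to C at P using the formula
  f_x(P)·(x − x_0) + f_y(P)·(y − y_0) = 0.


Tangent line at P: -23*x + 82*y - 315 = 0.

Step 1: f(-3, 3) = 0, so P lies on C.
Step 2: partial derivatives
  f_x(x, y) = -2*y**2 - 2*y + 1, f_y(x, y) = -4*x*y - 2*x + 6*y**2 - 4*y - 2.
  f_x(P) = -23, f_y(P) = 82 (gradient nonzero, so P is smooth).
Step 3: tangent line at P: -23·(x − -3) + 82·(y − 3) = 0.
Expanding: -23*x + 82*y - 315 = 0.


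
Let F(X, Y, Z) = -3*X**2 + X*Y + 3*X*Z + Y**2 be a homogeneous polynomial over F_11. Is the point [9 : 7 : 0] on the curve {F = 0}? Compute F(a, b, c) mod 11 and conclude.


F(9,7,0) ≡ 1 (mod 11); P is NOT on the curve.

Evaluate F(9, 7, 0) term-by-term (mod 11).
  -3*X**2 ↦ -3·81·1·1 = -243
  X*Y ↦ 1·9·7·1 = 63
  3*X*Z ↦ 3·9·1·0 = 0
  Y**2 ↦ 1·1·49·1 = 49
Sum: F(9, 7, 0) = (-243) + (63) + (0) + (49) = -131.
Reducing mod 11: -131 ≡ 1 (mod 11).
Since F(a, b, c) ≡ 1 ≠ 0 (mod 11), P does NOT lie on the curve.


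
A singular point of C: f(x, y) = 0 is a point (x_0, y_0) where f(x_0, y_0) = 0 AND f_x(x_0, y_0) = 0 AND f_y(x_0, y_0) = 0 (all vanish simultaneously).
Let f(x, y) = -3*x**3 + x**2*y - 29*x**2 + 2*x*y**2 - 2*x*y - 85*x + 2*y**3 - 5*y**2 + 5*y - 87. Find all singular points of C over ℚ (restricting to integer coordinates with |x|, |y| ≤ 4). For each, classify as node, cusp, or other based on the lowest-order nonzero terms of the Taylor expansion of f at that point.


Singular points: {(-3, 2)}; classification: cusp.

Compute partial derivatives:
  f_x = -9*x**2 + 2*x*y - 58*x + 2*y**2 - 2*y - 85.
  f_y = x**2 + 4*x*y - 2*x + 6*y**2 - 10*y + 5.
Scan x_0 ∈ {−4, ..., 4}. For each x_0, f_y(x_0, y) is a polynomial in y; find its integer roots y ∈ {−4, ..., 4}, then test f_x and f at those candidates.
  x = -4: f_y(-4, y) = 6*y**2 - 26*y + 29; no integer root y with |y| ≤ 4.
  x = -3: f_y(-3, y) = 6*y**2 - 22*y + 20; vanishes at y ∈ {2}. (-3, 2): f_x = 0, f = 0 — SINGULAR.
  x = -2: f_y(-2, y) = 6*y**2 - 18*y + 13; no integer root y with |y| ≤ 4.
  x = -1: f_y(-1, y) = 6*y**2 - 14*y + 8; vanishes at y ∈ {1}. (-1, 1): f_x = -38 ≠ 0.
  x = 0: f_y(0, y) = 6*y**2 - 10*y + 5; no integer root y with |y| ≤ 4.
  x = 1: f_y(1, y) = 6*y**2 - 6*y + 4; no integer root y with |y| ≤ 4.
  x = 2: f_y(2, y) = 6*y**2 - 2*y + 5; no integer root y with |y| ≤ 4.
  x = 3: f_y(3, y) = 6*y**2 + 2*y + 8; no integer root y with |y| ≤ 4.
  x = 4: f_y(4, y) = 6*y**2 + 6*y + 13; no integer root y with |y| ≤ 4.
Only singular point on the grid: (-3, 2).
Classify: substitute x = -3 + u, y = 2 + v and expand: f = -3*u**3 + u**2*v + 2*u*v**2 + 2*v**3 + v**2.
No constant or linear terms (consistent with a singular point). Quadratic part: v**2. Cubic part: -3*u**3 + u**2*v + 2*u*v**2 + 2*v**3.
The quadratic part v**2 is a perfect square, so there is a single (double) tangent line v = 0, i.e. y = 2. Restricting the cubic part to that line (v = 0) leaves -3*u**3 ≠ 0, so f is not divisible by v and the branch is v² ≈ 3*u**3 to lowest order — this is a cusp.
Classification: cusp.


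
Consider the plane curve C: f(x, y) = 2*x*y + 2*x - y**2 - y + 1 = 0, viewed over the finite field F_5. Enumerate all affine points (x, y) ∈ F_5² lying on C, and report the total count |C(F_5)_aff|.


Affine F_5-points: {(0, 2), (2, 0), (2, 3), (4, 1)}; count = 4.

For each of the 25 pairs (x, y) ∈ F_5², evaluate f(x, y) mod 5. Record the zeros.
  x = 0: [0↦1, 1↦4, 2↦0, 3↦4, 4↦1]  zeros at y ∈ {2}
  x = 1: [0↦3, 1↦3, 2↦1, 3↦2, 4↦1]  zeros at y ∈ ∅
  x = 2: [0↦0, 1↦2, 2↦2, 3↦0, 4↦1]  zeros at y ∈ {0, 3}
  x = 3: [0↦2, 1↦1, 2↦3, 3↦3, 4↦1]  zeros at y ∈ ∅
  x = 4: [0↦4, 1↦0, 2↦4, 3↦1, 4↦1]  zeros at y ∈ {1}
Collecting zeros: affine points = {(0, 2), (2, 0), (2, 3), (4, 1)}.
Total count |C(F_5)_aff| = 4.


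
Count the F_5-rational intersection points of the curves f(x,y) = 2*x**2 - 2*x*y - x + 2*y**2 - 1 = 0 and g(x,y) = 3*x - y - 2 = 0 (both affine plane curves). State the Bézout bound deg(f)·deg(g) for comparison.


Common zeros: {(1, 1), (3, 2)}; count = 2; Bézout bound = 2.

deg(f) = 2, deg(g) = 1, so Bézout bound = 2.
Scan x ∈ F_5. For each x, list the y ∈ F_5 with f(x, y) ≡ 0 and those with g(x, y) ≡ 0 (mod 5); the common zeros in that column are the intersection.
  x = 0: f ≡ 0 at y ∈ ∅; g ≡ 0 at y ∈ {3}; common: ∅.
  x = 1: f ≡ 0 at y ∈ {0, 1}; g ≡ 0 at y ∈ {1}; common: {1}.
  x = 2: f ≡ 0 at y ∈ {0, 2}; g ≡ 0 at y ∈ {4}; common: ∅.
  x = 3: f ≡ 0 at y ∈ {1, 2}; g ≡ 0 at y ∈ {2}; common: {2}.
  x = 4: f ≡ 0 at y ∈ ∅; g ≡ 0 at y ∈ {0}; common: ∅.
Collecting: common zeros = {(1, 1), (3, 2)}, so the count is 2.
Comparison with the Bézout bound: 2 ≤ 2 = deg(f)·deg(g), as expected for curves with no common component (the bound is attained).


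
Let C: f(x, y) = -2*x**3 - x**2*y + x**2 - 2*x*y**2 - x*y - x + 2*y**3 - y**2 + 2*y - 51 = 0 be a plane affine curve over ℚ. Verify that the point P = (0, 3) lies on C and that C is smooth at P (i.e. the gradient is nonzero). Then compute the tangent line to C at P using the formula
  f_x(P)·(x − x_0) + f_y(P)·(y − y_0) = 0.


Tangent line at P: -22*x + 50*y - 150 = 0.

Step 1: f(0, 3) = 0, so P lies on C.
Step 2: partial derivatives
  f_x(x, y) = -6*x**2 - 2*x*y + 2*x - 2*y**2 - y - 1, f_y(x, y) = -x**2 - 4*x*y - x + 6*y**2 - 2*y + 2.
  f_x(P) = -22, f_y(P) = 50 (gradient nonzero, so P is smooth).
Step 3: tangent line at P: -22·(x − 0) + 50·(y − 3) = 0.
Expanding: -22*x + 50*y - 150 = 0.


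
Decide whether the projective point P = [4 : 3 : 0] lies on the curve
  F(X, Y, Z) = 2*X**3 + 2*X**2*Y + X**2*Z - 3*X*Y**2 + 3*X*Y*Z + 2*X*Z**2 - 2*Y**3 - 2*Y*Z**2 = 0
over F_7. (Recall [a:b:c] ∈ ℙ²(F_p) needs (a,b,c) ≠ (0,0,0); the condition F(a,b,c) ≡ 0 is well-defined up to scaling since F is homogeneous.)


F(4,3,0) ≡ 6 (mod 7); P is NOT on the curve.

Evaluate F(4, 3, 0) term-by-term (mod 7).
  2*X**3 ↦ 2·64·1·1 = 128
  2*X**2*Y ↦ 2·16·3·1 = 96
  X**2*Z ↦ 1·16·1·0 = 0
  -3*X*Y**2 ↦ -3·4·9·1 = -108
  3*X*Y*Z ↦ 3·4·3·0 = 0
  2*X*Z**2 ↦ 2·4·1·0 = 0
  -2*Y**3 ↦ -2·1·27·1 = -54
  -2*Y*Z**2 ↦ -2·1·3·0 = 0
Sum: F(4, 3, 0) = (128) + (96) + (0) + (-108) + (0) + (0) + (-54) + (0) = 62.
Reducing mod 7: 62 ≡ 6 (mod 7).
Since F(a, b, c) ≡ 6 ≠ 0 (mod 7), P does NOT lie on the curve.


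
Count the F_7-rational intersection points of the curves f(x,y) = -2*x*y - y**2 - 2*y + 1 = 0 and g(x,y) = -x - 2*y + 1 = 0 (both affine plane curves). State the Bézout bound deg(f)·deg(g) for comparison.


Common zeros: {(5, 5), (6, 1)}; count = 2; Bézout bound = 2.

deg(f) = 2, deg(g) = 1, so Bézout bound = 2.
Scan x ∈ F_7. For each x, list the y ∈ F_7 with f(x, y) ≡ 0 and those with g(x, y) ≡ 0 (mod 7); the common zeros in that column are the intersection.
  x = 0: f ≡ 0 at y ∈ {2, 3}; g ≡ 0 at y ∈ {4}; common: ∅.
  x = 1: f ≡ 0 at y ∈ ∅; g ≡ 0 at y ∈ {0}; common: ∅.
  x = 2: f ≡ 0 at y ∈ ∅; g ≡ 0 at y ∈ {3}; common: ∅.
  x = 3: f ≡ 0 at y ∈ ∅; g ≡ 0 at y ∈ {6}; common: ∅.
  x = 4: f ≡ 0 at y ∈ ∅; g ≡ 0 at y ∈ {2}; common: ∅.
  x = 5: f ≡ 0 at y ∈ {4, 5}; g ≡ 0 at y ∈ {5}; common: {5}.
  x = 6: f ≡ 0 at y ∈ {1, 6}; g ≡ 0 at y ∈ {1}; common: {1}.
Collecting: common zeros = {(5, 5), (6, 1)}, so the count is 2.
Comparison with the Bézout bound: 2 ≤ 2 = deg(f)·deg(g), as expected for curves with no common component (the bound is attained).


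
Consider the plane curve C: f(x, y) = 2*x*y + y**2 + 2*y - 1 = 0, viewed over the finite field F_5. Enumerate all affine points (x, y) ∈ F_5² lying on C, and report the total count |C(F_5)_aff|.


Affine F_5-points: {(1, 3), (2, 2), (4, 1), (4, 4)}; count = 4.

For each of the 25 pairs (x, y) ∈ F_5², evaluate f(x, y) mod 5. Record the zeros.
  x = 0: [0↦4, 1↦2, 2↦2, 3↦4, 4↦3]  zeros at y ∈ ∅
  x = 1: [0↦4, 1↦4, 2↦1, 3↦0, 4↦1]  zeros at y ∈ {3}
  x = 2: [0↦4, 1↦1, 2↦0, 3↦1, 4↦4]  zeros at y ∈ {2}
  x = 3: [0↦4, 1↦3, 2↦4, 3↦2, 4↦2]  zeros at y ∈ ∅
  x = 4: [0↦4, 1↦0, 2↦3, 3↦3, 4↦0]  zeros at y ∈ {1, 4}
Collecting zeros: affine points = {(1, 3), (2, 2), (4, 1), (4, 4)}.
Total count |C(F_5)_aff| = 4.


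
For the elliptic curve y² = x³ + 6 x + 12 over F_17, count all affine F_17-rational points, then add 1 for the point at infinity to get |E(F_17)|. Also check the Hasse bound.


Affine points = {(1, 6), (1, 11), (2, 7), (2, 10), (4, 7), (4, 10), (6, 3), (6, 14), (9, 8), (9, 9), (10, 1), (10, 16), (11, 7), (11, 10), (13, 3), (13, 14), (14, 1), (14, 16), (15, 3), (15, 14)}; affine count = 20; |E(F_17)| = 21.

Discriminant check: Δ ∝ 4a³ + 27b² = 4·6³ + 27·12² = 4·216 + 27·144 ≡ 9 (mod 17). Nonzero ⇒ E is nonsingular.
For each x ∈ F_17, compute rhs = x³ + 6·x + 12 mod 17, then count y ∈ F_17 with y² ≡ rhs.
  x = 0: rhs = 12, matching y values: none (0 points).
  x = 1: rhs = 2, matching y values: 6, 11 (2 points).
  x = 2: rhs = 15, matching y values: 7, 10 (2 points).
  x = 3: rhs = 6, matching y values: none (0 points).
  x = 4: rhs = 15, matching y values: 7, 10 (2 points).
  x = 5: rhs = 14, matching y values: none (0 points).
  x = 6: rhs = 9, matching y values: 3, 14 (2 points).
  x = 7: rhs = 6, matching y values: none (0 points).
  x = 8: rhs = 11, matching y values: none (0 points).
  x = 9: rhs = 13, matching y values: 8, 9 (2 points).
  x = 10: rhs = 1, matching y values: 1, 16 (2 points).
  x = 11: rhs = 15, matching y values: 7, 10 (2 points).
  x = 12: rhs = 10, matching y values: none (0 points).
  x = 13: rhs = 9, matching y values: 3, 14 (2 points).
  x = 14: rhs = 1, matching y values: 1, 16 (2 points).
  x = 15: rhs = 9, matching y values: 3, 14 (2 points).
  x = 16: rhs = 5, matching y values: none (0 points).
Total affine count: 20.
Full point count |E(F_17)| = 20 + 1 = 21.
Hasse bound: |21 − (17+1)| = |3| = 3 ≤ 2√17 ≈ 8.2462 ✓.


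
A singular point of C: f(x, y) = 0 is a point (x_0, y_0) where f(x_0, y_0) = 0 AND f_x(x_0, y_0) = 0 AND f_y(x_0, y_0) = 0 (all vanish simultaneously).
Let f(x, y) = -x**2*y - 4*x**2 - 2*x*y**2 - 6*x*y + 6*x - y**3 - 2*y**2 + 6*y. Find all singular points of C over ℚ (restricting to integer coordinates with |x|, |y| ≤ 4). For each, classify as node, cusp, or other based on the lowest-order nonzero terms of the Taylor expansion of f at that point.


Singular points: {(3, -3)}; classification: node.

Compute partial derivatives:
  f_x = -2*x*y - 8*x - 2*y**2 - 6*y + 6.
  f_y = -x**2 - 4*x*y - 6*x - 3*y**2 - 4*y + 6.
Scan x_0 ∈ {−4, ..., 4}. For each x_0, f_y(x_0, y) is a polynomial in y; find its integer roots y ∈ {−4, ..., 4}, then test f_x and f at those candidates.
  x = -4: f_y(-4, y) = -3*y**2 + 12*y + 14; no integer root y with |y| ≤ 4.
  x = -3: f_y(-3, y) = -3*y**2 + 8*y + 15; no integer root y with |y| ≤ 4.
  x = -2: f_y(-2, y) = -3*y**2 + 4*y + 14; no integer root y with |y| ≤ 4.
  x = -1: f_y(-1, y) = 11 - 3*y**2; no integer root y with |y| ≤ 4.
  x = 0: f_y(0, y) = -3*y**2 - 4*y + 6; no integer root y with |y| ≤ 4.
  x = 1: f_y(1, y) = -3*y**2 - 8*y - 1; no integer root y with |y| ≤ 4.
  x = 2: f_y(2, y) = -3*y**2 - 12*y - 10; no integer root y with |y| ≤ 4.
  x = 3: f_y(3, y) = -3*y**2 - 16*y - 21; vanishes at y ∈ {-3}. (3, -3): f_x = 0, f = 0 — SINGULAR.
  x = 4: f_y(4, y) = -3*y**2 - 20*y - 34; no integer root y with |y| ≤ 4.
Only singular point on the grid: (3, -3).
Classify: substitute x = 3 + u, y = -3 + v and expand: f = -u**2*v - u**2 - 2*u*v**2 - v**3 + v**2.
No constant or linear terms (consistent with a singular point). Quadratic part: -u**2 + v**2. Cubic part: -u**2*v - 2*u*v**2 - v**3.
The quadratic part v**2 - u**2 = (v − u)(v + u) splits into two distinct linear factors, so there are two distinct tangent lines y − -3 = ±(x − 3) — this is a node (ordinary double point).
Classification: node.


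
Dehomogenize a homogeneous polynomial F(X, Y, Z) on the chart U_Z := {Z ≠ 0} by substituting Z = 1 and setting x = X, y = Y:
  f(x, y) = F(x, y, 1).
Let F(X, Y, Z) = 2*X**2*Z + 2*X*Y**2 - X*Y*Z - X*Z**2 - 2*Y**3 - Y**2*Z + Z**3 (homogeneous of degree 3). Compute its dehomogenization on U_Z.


f(x, y) = 2*x**2 + 2*x*y**2 - x*y - x - 2*y**3 - y**2 + 1

On U_Z we set Z = 1. Each monomial c·X^i·Y^j·Z^k in F becomes c·x^i·y^j·1^k = c·x^i·y^j.
Substituting Z = 1: F(X, Y, 1) = 2*x**2 + 2*x*y**2 - x*y - x - 2*y**3 - y**2 + 1.
Note: deg(f) ≤ deg(F) = 3; strict inequality happens when F is divisible by Z (lost terms).


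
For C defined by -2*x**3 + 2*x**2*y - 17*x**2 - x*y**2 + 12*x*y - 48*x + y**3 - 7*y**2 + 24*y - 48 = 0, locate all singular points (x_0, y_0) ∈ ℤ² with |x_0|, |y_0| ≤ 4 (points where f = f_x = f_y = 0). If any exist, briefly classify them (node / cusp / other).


Singular points: {(-2, 2)}; classification: node.

Compute partial derivatives:
  f_x = -6*x**2 + 4*x*y - 34*x - y**2 + 12*y - 48.
  f_y = 2*x**2 - 2*x*y + 12*x + 3*y**2 - 14*y + 24.
Scan x_0 ∈ {−4, ..., 4}. For each x_0, f_y(x_0, y) is a polynomial in y; find its integer roots y ∈ {−4, ..., 4}, then test f_x and f at those candidates.
  x = -4: f_y(-4, y) = 3*y**2 - 6*y + 8; no integer root y with |y| ≤ 4.
  x = -3: f_y(-3, y) = 3*y**2 - 8*y + 6; no integer root y with |y| ≤ 4.
  x = -2: f_y(-2, y) = 3*y**2 - 10*y + 8; vanishes at y ∈ {2}. (-2, 2): f_x = 0, f = 0 — SINGULAR.
  x = -1: f_y(-1, y) = 3*y**2 - 12*y + 14; no integer root y with |y| ≤ 4.
  x = 0: f_y(0, y) = 3*y**2 - 14*y + 24; no integer root y with |y| ≤ 4.
  x = 1: f_y(1, y) = 3*y**2 - 16*y + 38; no integer root y with |y| ≤ 4.
  x = 2: f_y(2, y) = 3*y**2 - 18*y + 56; no integer root y with |y| ≤ 4.
  x = 3: f_y(3, y) = 3*y**2 - 20*y + 78; no integer root y with |y| ≤ 4.
  x = 4: f_y(4, y) = 3*y**2 - 22*y + 104; no integer root y with |y| ≤ 4.
Only singular point on the grid: (-2, 2).
Classify: substitute x = -2 + u, y = 2 + v and expand: f = -2*u**3 + 2*u**2*v - u**2 - u*v**2 + v**3 + v**2.
No constant or linear terms (consistent with a singular point). Quadratic part: -u**2 + v**2. Cubic part: -2*u**3 + 2*u**2*v - u*v**2 + v**3.
The quadratic part v**2 - u**2 = (v − u)(v + u) splits into two distinct linear factors, so there are two distinct tangent lines y − 2 = ±(x − -2) — this is a node (ordinary double point).
Classification: node.


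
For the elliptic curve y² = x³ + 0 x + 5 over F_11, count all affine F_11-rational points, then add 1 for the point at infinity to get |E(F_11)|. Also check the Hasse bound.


Affine points = {(0, 4), (0, 7), (4, 5), (4, 6), (5, 3), (5, 8), (6, 1), (6, 10), (8, 0), (10, 2), (10, 9)}; affine count = 11; |E(F_11)| = 12.

Discriminant check: Δ ∝ 4a³ + 27b² = 4·0³ + 27·5² = 4·0 + 27·25 ≡ 4 (mod 11). Nonzero ⇒ E is nonsingular.
For each x ∈ F_11, compute rhs = x³ + 0·x + 5 mod 11, then count y ∈ F_11 with y² ≡ rhs.
  x = 0: rhs = 5, matching y values: 4, 7 (2 points).
  x = 1: rhs = 6, matching y values: none (0 points).
  x = 2: rhs = 2, matching y values: none (0 points).
  x = 3: rhs = 10, matching y values: none (0 points).
  x = 4: rhs = 3, matching y values: 5, 6 (2 points).
  x = 5: rhs = 9, matching y values: 3, 8 (2 points).
  x = 6: rhs = 1, matching y values: 1, 10 (2 points).
  x = 7: rhs = 7, matching y values: none (0 points).
  x = 8: rhs = 0, matching y values: 0 (1 points).
  x = 9: rhs = 8, matching y values: none (0 points).
  x = 10: rhs = 4, matching y values: 2, 9 (2 points).
Total affine count: 11.
Full point count |E(F_11)| = 11 + 1 = 12.
Hasse bound: |12 − (11+1)| = |0| = 0 ≤ 2√11 ≈ 6.6332 ✓.


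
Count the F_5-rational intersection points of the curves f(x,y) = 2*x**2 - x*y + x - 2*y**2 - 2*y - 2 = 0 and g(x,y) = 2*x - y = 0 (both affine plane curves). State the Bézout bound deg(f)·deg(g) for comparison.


Common zeros: {(2, 4)}; count = 1; Bézout bound = 2.

deg(f) = 2, deg(g) = 1, so Bézout bound = 2.
Scan x ∈ F_5. For each x, list the y ∈ F_5 with f(x, y) ≡ 0 and those with g(x, y) ≡ 0 (mod 5); the common zeros in that column are the intersection.
  x = 0: f ≡ 0 at y ∈ ∅; g ≡ 0 at y ∈ {0}; common: ∅.
  x = 1: f ≡ 0 at y ∈ ∅; g ≡ 0 at y ∈ {2}; common: ∅.
  x = 2: f ≡ 0 at y ∈ {4}; g ≡ 0 at y ∈ {4}; common: {4}.
  x = 3: f ≡ 0 at y ∈ ∅; g ≡ 0 at y ∈ {1}; common: ∅.
  x = 4: f ≡ 0 at y ∈ ∅; g ≡ 0 at y ∈ {3}; common: ∅.
Collecting: common zeros = {(2, 4)}, so the count is 1.
Comparison with the Bézout bound: 1 ≤ 2 = deg(f)·deg(g), as expected for curves with no common component (the affine F_5-count falls short of the bound because intersections may lie at infinity, over extension fields, or carry multiplicity).


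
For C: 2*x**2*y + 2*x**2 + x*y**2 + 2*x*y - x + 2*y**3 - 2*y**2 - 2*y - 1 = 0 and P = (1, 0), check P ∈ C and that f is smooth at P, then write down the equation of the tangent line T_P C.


Tangent line at P: 3*x + 2*y - 3 = 0.

Step 1: f(1, 0) = 0, so P lies on C.
Step 2: partial derivatives
  f_x(x, y) = 4*x*y + 4*x + y**2 + 2*y - 1, f_y(x, y) = 2*x**2 + 2*x*y + 2*x + 6*y**2 - 4*y - 2.
  f_x(P) = 3, f_y(P) = 2 (gradient nonzero, so P is smooth).
Step 3: tangent line at P: 3·(x − 1) + 2·(y − 0) = 0.
Expanding: 3*x + 2*y - 3 = 0.


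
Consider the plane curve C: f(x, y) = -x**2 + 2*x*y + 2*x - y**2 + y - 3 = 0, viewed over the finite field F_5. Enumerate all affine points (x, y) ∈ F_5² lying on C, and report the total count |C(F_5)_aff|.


Affine F_5-points: {(0, 2), (0, 4), (1, 1), (1, 2), (3, 1)}; count = 5.

For each of the 25 pairs (x, y) ∈ F_5², evaluate f(x, y) mod 5. Record the zeros.
  x = 0: [0↦2, 1↦2, 2↦0, 3↦1, 4↦0]  zeros at y ∈ {2, 4}
  x = 1: [0↦3, 1↦0, 2↦0, 3↦3, 4↦4]  zeros at y ∈ {1, 2}
  x = 2: [0↦2, 1↦1, 2↦3, 3↦3, 4↦1]  zeros at y ∈ ∅
  x = 3: [0↦4, 1↦0, 2↦4, 3↦1, 4↦1]  zeros at y ∈ {1}
  x = 4: [0↦4, 1↦2, 2↦3, 3↦2, 4↦4]  zeros at y ∈ ∅
Collecting zeros: affine points = {(0, 2), (0, 4), (1, 1), (1, 2), (3, 1)}.
Total count |C(F_5)_aff| = 5.


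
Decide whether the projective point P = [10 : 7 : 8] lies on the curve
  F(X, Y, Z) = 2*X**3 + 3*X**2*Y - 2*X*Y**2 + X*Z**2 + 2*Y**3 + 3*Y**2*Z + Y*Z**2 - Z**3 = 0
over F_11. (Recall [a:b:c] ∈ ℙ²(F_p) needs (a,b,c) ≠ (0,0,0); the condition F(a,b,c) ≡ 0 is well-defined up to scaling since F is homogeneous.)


F(10,7,8) ≡ 3 (mod 11); P is NOT on the curve.

Evaluate F(10, 7, 8) term-by-term (mod 11).
  2*X**3 ↦ 2·1000·1·1 = 2000
  3*X**2*Y ↦ 3·100·7·1 = 2100
  -2*X*Y**2 ↦ -2·10·49·1 = -980
  X*Z**2 ↦ 1·10·1·64 = 640
  2*Y**3 ↦ 2·1·343·1 = 686
  3*Y**2*Z ↦ 3·1·49·8 = 1176
  Y*Z**2 ↦ 1·1·7·64 = 448
  -Z**3 ↦ -1·1·1·512 = -512
Sum: F(10, 7, 8) = (2000) + (2100) + (-980) + (640) + (686) + (1176) + (448) + (-512) = 5558.
Reducing mod 11: 5558 ≡ 3 (mod 11).
Since F(a, b, c) ≡ 3 ≠ 0 (mod 11), P does NOT lie on the curve.


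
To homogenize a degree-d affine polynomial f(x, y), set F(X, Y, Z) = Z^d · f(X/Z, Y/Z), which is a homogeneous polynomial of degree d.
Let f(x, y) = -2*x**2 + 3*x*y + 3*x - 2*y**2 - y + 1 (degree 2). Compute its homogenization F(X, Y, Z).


F(X, Y, Z) = -2*X**2 + 3*X*Y + 3*X*Z - 2*Y**2 - Y*Z + Z**2

deg(f) = 2.
Substitute x = X/Z, y = Y/Z into f, then multiply by Z^2.
  monomial -2·x^2·y^0 ↦ -2·X^2·Y^0·Z^0.
  monomial 3·x^1·y^1 ↦ 3·X^1·Y^1·Z^0.
  monomial 3·x^1·y^0 ↦ 3·X^1·Y^0·Z^1.
  monomial -2·x^0·y^2 ↦ -2·X^0·Y^2·Z^0.
  monomial -1·x^0·y^1 ↦ -1·X^0·Y^1·Z^1.
  monomial 1·x^0·y^0 ↦ 1·X^0·Y^0·Z^2.
Collecting: F(X, Y, Z) = -2*X**2 + 3*X*Y + 3*X*Z - 2*Y**2 - Y*Z + Z**2.


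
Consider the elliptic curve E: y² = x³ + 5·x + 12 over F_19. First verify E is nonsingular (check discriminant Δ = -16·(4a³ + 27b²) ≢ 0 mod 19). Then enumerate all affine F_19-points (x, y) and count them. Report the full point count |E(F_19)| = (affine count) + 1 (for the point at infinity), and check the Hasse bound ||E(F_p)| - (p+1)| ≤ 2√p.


Affine points = {(2, 7), (2, 12), (3, 4), (3, 15), (4, 1), (4, 18), (6, 7), (6, 12), (9, 8), (9, 11), (10, 6), (10, 13), (11, 7), (11, 12), (15, 2), (15, 17), (18, 5), (18, 14)}; affine count = 18; |E(F_19)| = 19.

Discriminant check: Δ ∝ 4a³ + 27b² = 4·5³ + 27·12² = 4·125 + 27·144 ≡ 18 (mod 19). Nonzero ⇒ E is nonsingular.
For each x ∈ F_19, compute rhs = x³ + 5·x + 12 mod 19, then count y ∈ F_19 with y² ≡ rhs.
  x = 0: rhs = 12, matching y values: none (0 points).
  x = 1: rhs = 18, matching y values: none (0 points).
  x = 2: rhs = 11, matching y values: 7, 12 (2 points).
  x = 3: rhs = 16, matching y values: 4, 15 (2 points).
  x = 4: rhs = 1, matching y values: 1, 18 (2 points).
  x = 5: rhs = 10, matching y values: none (0 points).
  x = 6: rhs = 11, matching y values: 7, 12 (2 points).
  x = 7: rhs = 10, matching y values: none (0 points).
  x = 8: rhs = 13, matching y values: none (0 points).
  x = 9: rhs = 7, matching y values: 8, 11 (2 points).
  x = 10: rhs = 17, matching y values: 6, 13 (2 points).
  x = 11: rhs = 11, matching y values: 7, 12 (2 points).
  x = 12: rhs = 14, matching y values: none (0 points).
  x = 13: rhs = 13, matching y values: none (0 points).
  x = 14: rhs = 14, matching y values: none (0 points).
  x = 15: rhs = 4, matching y values: 2, 17 (2 points).
  x = 16: rhs = 8, matching y values: none (0 points).
  x = 17: rhs = 13, matching y values: none (0 points).
  x = 18: rhs = 6, matching y values: 5, 14 (2 points).
Total affine count: 18.
Full point count |E(F_19)| = 18 + 1 = 19.
Hasse bound: |19 − (19+1)| = |-1| = 1 ≤ 2√19 ≈ 8.7178 ✓.


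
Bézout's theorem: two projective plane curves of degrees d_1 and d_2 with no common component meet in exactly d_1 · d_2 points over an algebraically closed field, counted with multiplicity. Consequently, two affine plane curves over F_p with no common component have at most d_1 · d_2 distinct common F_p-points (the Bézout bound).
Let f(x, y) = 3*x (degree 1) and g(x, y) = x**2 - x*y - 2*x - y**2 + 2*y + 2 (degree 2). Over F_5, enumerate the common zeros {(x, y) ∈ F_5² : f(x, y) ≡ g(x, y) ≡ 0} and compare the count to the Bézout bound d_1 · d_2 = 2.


Common zeros: ∅; count = 0; Bézout bound = 2.

deg(f) = 1, deg(g) = 2, so Bézout bound = 2.
Scan x ∈ F_5. For each x, list the y ∈ F_5 with f(x, y) ≡ 0 and those with g(x, y) ≡ 0 (mod 5); the common zeros in that column are the intersection.
  x = 0: f ≡ 0 at y ∈ {0, 1, 2, 3, 4}; g ≡ 0 at y ∈ ∅; common: ∅.
  x = 1: f ≡ 0 at y ∈ ∅; g ≡ 0 at y ∈ {3}; common: ∅.
  x = 2: f ≡ 0 at y ∈ ∅; g ≡ 0 at y ∈ ∅; common: ∅.
  x = 3: f ≡ 0 at y ∈ ∅; g ≡ 0 at y ∈ {0, 4}; common: ∅.
  x = 4: f ≡ 0 at y ∈ ∅; g ≡ 0 at y ∈ {0, 3}; common: ∅.
Collecting: common zeros = ∅, so the count is 0.
Comparison with the Bézout bound: 0 ≤ 2 = deg(f)·deg(g), as expected for curves with no common component (the affine F_5-count falls short of the bound because intersections may lie at infinity, over extension fields, or carry multiplicity).


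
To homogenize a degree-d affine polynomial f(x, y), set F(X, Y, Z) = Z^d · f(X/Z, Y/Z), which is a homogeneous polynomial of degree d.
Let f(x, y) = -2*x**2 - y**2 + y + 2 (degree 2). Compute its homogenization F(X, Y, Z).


F(X, Y, Z) = -2*X**2 - Y**2 + Y*Z + 2*Z**2

deg(f) = 2.
Substitute x = X/Z, y = Y/Z into f, then multiply by Z^2.
  monomial -2·x^2·y^0 ↦ -2·X^2·Y^0·Z^0.
  monomial -1·x^0·y^2 ↦ -1·X^0·Y^2·Z^0.
  monomial 1·x^0·y^1 ↦ 1·X^0·Y^1·Z^1.
  monomial 2·x^0·y^0 ↦ 2·X^0·Y^0·Z^2.
Collecting: F(X, Y, Z) = -2*X**2 - Y**2 + Y*Z + 2*Z**2.


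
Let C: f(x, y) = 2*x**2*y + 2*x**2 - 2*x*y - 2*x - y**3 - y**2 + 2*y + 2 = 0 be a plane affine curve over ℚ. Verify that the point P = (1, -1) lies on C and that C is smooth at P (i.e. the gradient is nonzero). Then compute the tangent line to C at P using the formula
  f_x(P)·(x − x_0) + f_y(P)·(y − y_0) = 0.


Tangent line at P: y + 1 = 0.

Step 1: f(1, -1) = 0, so P lies on C.
Step 2: partial derivatives
  f_x(x, y) = 4*x*y + 4*x - 2*y - 2, f_y(x, y) = 2*x**2 - 2*x - 3*y**2 - 2*y + 2.
  f_x(P) = 0, f_y(P) = 1 (gradient nonzero, so P is smooth).
Step 3: tangent line at P: 0·(x − 1) + 1·(y − -1) = 0.
Expanding: y + 1 = 0.


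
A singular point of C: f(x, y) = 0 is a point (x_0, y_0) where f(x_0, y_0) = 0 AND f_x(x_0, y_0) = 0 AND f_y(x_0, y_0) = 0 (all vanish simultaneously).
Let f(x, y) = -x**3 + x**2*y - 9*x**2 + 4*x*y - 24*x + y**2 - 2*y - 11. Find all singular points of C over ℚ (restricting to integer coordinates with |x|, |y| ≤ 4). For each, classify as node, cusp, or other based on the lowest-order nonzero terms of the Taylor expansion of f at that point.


Singular points: {(-2, 3)}; classification: cusp.

Compute partial derivatives:
  f_x = -3*x**2 + 2*x*y - 18*x + 4*y - 24.
  f_y = x**2 + 4*x + 2*y - 2.
Scan x_0 ∈ {−4, ..., 4}. For each x_0, f_y(x_0, y) is a polynomial in y; find its integer roots y ∈ {−4, ..., 4}, then test f_x and f at those candidates.
  x = -4: f_y(-4, y) = 2*y - 2; vanishes at y ∈ {1}. (-4, 1): f_x = -4 ≠ 0.
  x = -3: f_y(-3, y) = 2*y - 5; no integer root y with |y| ≤ 4.
  x = -2: f_y(-2, y) = 2*y - 6; vanishes at y ∈ {3}. (-2, 3): f_x = 0, f = 0 — SINGULAR.
  x = -1: f_y(-1, y) = 2*y - 5; no integer root y with |y| ≤ 4.
  x = 0: f_y(0, y) = 2*y - 2; vanishes at y ∈ {1}. (0, 1): f_x = -20 ≠ 0.
  x = 1: f_y(1, y) = 2*y + 3; no integer root y with |y| ≤ 4.
  x = 2: f_y(2, y) = 2*y + 10; no integer root y with |y| ≤ 4.
  x = 3: f_y(3, y) = 2*y + 19; no integer root y with |y| ≤ 4.
  x = 4: f_y(4, y) = 2*y + 30; no integer root y with |y| ≤ 4.
Only singular point on the grid: (-2, 3).
Classify: substitute x = -2 + u, y = 3 + v and expand: f = -u**3 + u**2*v + v**2.
No constant or linear terms (consistent with a singular point). Quadratic part: v**2. Cubic part: -u**3 + u**2*v.
The quadratic part v**2 is a perfect square, so there is a single (double) tangent line v = 0, i.e. y = 3. Restricting the cubic part to that line (v = 0) leaves -u**3 ≠ 0, so f is not divisible by v and the branch is v² ≈ u**3 to lowest order — this is a cusp.
Classification: cusp.


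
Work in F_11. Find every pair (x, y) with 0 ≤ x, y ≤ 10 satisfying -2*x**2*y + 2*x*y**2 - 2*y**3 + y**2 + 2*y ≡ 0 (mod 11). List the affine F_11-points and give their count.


Affine F_11-points: {(0, 0), (1, 0), (1, 7), (2, 0), (3, 0), (3, 1), (3, 8), (4, 0), (5, 0), (5, 3), (5, 8), (6, 0), (6, 5), (6, 7), (7, 0), (8, 0), (9, 0), (9, 1), (9, 3), (10, 0), (10, 5)}; count = 21.

For each of the 121 pairs (x, y) ∈ F_11², evaluate f(x, y) mod 11. Record the zeros.
  x = 0: [0↦0, 1↦1, 2↦3, 3↦5, 4↦6, 5↦5, 6↦1, 7↦4, 8↦2, 9↦5, 10↦1]  zeros at y ∈ {0}
  x = 1: [0↦0, 1↦1, 2↦7, 3↦6, 4↦8, 5↦1, 6↦6, 7↦0, 8↦4, 9↦6, 10↦5]  zeros at y ∈ {0, 7}
  x = 2: [0↦0, 1↦8, 2↦3, 3↦6, 4↦5, 5↦10, 6↦9, 7↦1, 8↦7, 9↦4, 10↦2]  zeros at y ∈ {0}
  x = 3: [0↦0, 1↦0, 2↦2, 3↦5, 4↦8, 5↦10, 6↦10, 7↦7, 8↦0, 9↦10, 10↦3]  zeros at y ∈ {0, 1, 8}
  x = 4: [0↦0, 1↦10, 2↦4, 3↦3, 4↦6, 5↦1, 6↦9, 7↦7, 8↦5, 9↦2, 10↦8]  zeros at y ∈ {0}
  x = 5: [0↦0, 1↦5, 2↦9, 3↦0, 4↦10, 5↦5, 6↦6, 7↦1, 8↦0, 9↦2, 10↦6]  zeros at y ∈ {0, 3, 8}
  x = 6: [0↦0, 1↦7, 2↦6, 3↦7, 4↦9, 5↦0, 6↦1, 7↦0, 8↦7, 9↦10, 10↦8]  zeros at y ∈ {0, 5, 7}
  x = 7: [0↦0, 1↦5, 2↦6, 3↦2, 4↦3, 5↦8, 6↦5, 7↦4, 8↦4, 9↦4, 10↦3]  zeros at y ∈ {0}
  x = 8: [0↦0, 1↦10, 2↦9, 3↦7, 4↦3, 5↦7, 6↦7, 7↦2, 8↦2, 9↦6, 10↦2]  zeros at y ∈ {0}
  x = 9: [0↦0, 1↦0, 2↦4, 3↦0, 4↦9, 5↦8, 6↦7, 7↦5, 8↦1, 9↦5, 10↦5]  zeros at y ∈ {0, 1, 3}
  x = 10: [0↦0, 1↦8, 2↦2, 3↦3, 4↦10, 5↦0, 6↦5, 7↦2, 8↦1, 9↦1, 10↦1]  zeros at y ∈ {0, 5}
Collecting zeros: affine points = {(0, 0), (1, 0), (1, 7), (2, 0), (3, 0), (3, 1), (3, 8), (4, 0), (5, 0), (5, 3), (5, 8), (6, 0), (6, 5), (6, 7), (7, 0), (8, 0), (9, 0), (9, 1), (9, 3), (10, 0), (10, 5)}.
Total count |C(F_11)_aff| = 21.


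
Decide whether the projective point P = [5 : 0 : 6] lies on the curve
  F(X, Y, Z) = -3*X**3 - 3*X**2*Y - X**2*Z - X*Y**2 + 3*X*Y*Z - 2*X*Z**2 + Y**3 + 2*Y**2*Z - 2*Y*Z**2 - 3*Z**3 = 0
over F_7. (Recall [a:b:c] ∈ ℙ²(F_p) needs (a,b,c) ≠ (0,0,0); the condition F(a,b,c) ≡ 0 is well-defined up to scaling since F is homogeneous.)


F(5,0,6) ≡ 0 (mod 7); P is on the curve.

Evaluate F(5, 0, 6) term-by-term (mod 7).
  -3*X**3 ↦ -3·125·1·1 = -375
  -3*X**2*Y ↦ -3·25·0·1 = 0
  -X**2*Z ↦ -1·25·1·6 = -150
  -X*Y**2 ↦ -1·5·0·1 = 0
  3*X*Y*Z ↦ 3·5·0·6 = 0
  -2*X*Z**2 ↦ -2·5·1·36 = -360
  Y**3 ↦ 1·1·0·1 = 0
  2*Y**2*Z ↦ 2·1·0·6 = 0
  -2*Y*Z**2 ↦ -2·1·0·36 = 0
  -3*Z**3 ↦ -3·1·1·216 = -648
Sum: F(5, 0, 6) = (-375) + (0) + (-150) + (0) + (0) + (-360) + (0) + (0) + (0) + (-648) = -1533.
Reducing mod 7: -1533 ≡ 0 (mod 7).
Since F(a, b, c) ≡ 0 (mod 7), P lies on the curve.


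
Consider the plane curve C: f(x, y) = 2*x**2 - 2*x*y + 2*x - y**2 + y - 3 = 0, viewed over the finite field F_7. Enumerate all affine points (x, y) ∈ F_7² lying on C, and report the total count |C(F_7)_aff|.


Affine F_7-points: {(3, 0), (3, 2), (4, 3), (4, 4), (5, 2), (5, 3), (6, 4), (6, 6)}; count = 8.

For each of the 49 pairs (x, y) ∈ F_7², evaluate f(x, y) mod 7. Record the zeros.
  x = 0: [0↦4, 1↦4, 2↦2, 3↦5, 4↦6, 5↦5, 6↦2]  zeros at y ∈ ∅
  x = 1: [0↦1, 1↦6, 2↦2, 3↦3, 4↦2, 5↦6, 6↦1]  zeros at y ∈ ∅
  x = 2: [0↦2, 1↦5, 2↦6, 3↦5, 4↦2, 5↦4, 6↦4]  zeros at y ∈ ∅
  x = 3: [0↦0, 1↦1, 2↦0, 3↦4, 4↦6, 5↦6, 6↦4]  zeros at y ∈ {0, 2}
  x = 4: [0↦2, 1↦1, 2↦5, 3↦0, 4↦0, 5↦5, 6↦1]  zeros at y ∈ {3, 4}
  x = 5: [0↦1, 1↦5, 2↦0, 3↦0, 4↦5, 5↦1, 6↦2]  zeros at y ∈ {2, 3}
  x = 6: [0↦4, 1↦6, 2↦6, 3↦4, 4↦0, 5↦1, 6↦0]  zeros at y ∈ {4, 6}
Collecting zeros: affine points = {(3, 0), (3, 2), (4, 3), (4, 4), (5, 2), (5, 3), (6, 4), (6, 6)}.
Total count |C(F_7)_aff| = 8.


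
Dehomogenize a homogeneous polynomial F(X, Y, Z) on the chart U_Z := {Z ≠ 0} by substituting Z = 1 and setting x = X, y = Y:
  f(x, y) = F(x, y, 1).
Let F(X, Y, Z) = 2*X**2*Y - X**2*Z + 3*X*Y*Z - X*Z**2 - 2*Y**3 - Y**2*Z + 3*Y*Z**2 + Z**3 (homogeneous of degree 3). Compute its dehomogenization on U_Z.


f(x, y) = 2*x**2*y - x**2 + 3*x*y - x - 2*y**3 - y**2 + 3*y + 1

On U_Z we set Z = 1. Each monomial c·X^i·Y^j·Z^k in F becomes c·x^i·y^j·1^k = c·x^i·y^j.
Substituting Z = 1: F(X, Y, 1) = 2*x**2*y - x**2 + 3*x*y - x - 2*y**3 - y**2 + 3*y + 1.
Note: deg(f) ≤ deg(F) = 3; strict inequality happens when F is divisible by Z (lost terms).


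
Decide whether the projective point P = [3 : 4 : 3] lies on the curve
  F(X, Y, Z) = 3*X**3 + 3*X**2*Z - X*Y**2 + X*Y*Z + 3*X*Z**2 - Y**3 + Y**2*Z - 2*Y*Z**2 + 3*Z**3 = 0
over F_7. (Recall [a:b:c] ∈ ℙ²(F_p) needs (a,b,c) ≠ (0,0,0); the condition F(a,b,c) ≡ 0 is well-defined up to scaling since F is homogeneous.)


F(3,4,3) ≡ 0 (mod 7); P is on the curve.

Evaluate F(3, 4, 3) term-by-term (mod 7).
  3*X**3 ↦ 3·27·1·1 = 81
  3*X**2*Z ↦ 3·9·1·3 = 81
  -X*Y**2 ↦ -1·3·16·1 = -48
  X*Y*Z ↦ 1·3·4·3 = 36
  3*X*Z**2 ↦ 3·3·1·9 = 81
  -Y**3 ↦ -1·1·64·1 = -64
  Y**2*Z ↦ 1·1·16·3 = 48
  -2*Y*Z**2 ↦ -2·1·4·9 = -72
  3*Z**3 ↦ 3·1·1·27 = 81
Sum: F(3, 4, 3) = (81) + (81) + (-48) + (36) + (81) + (-64) + (48) + (-72) + (81) = 224.
Reducing mod 7: 224 ≡ 0 (mod 7).
Since F(a, b, c) ≡ 0 (mod 7), P lies on the curve.


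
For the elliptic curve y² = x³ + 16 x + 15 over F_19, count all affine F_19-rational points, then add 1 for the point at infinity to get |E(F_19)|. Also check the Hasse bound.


Affine points = {(2, 6), (2, 13), (5, 7), (5, 12), (6, 2), (6, 17), (8, 3), (8, 16), (10, 4), (10, 15), (12, 4), (12, 15), (13, 8), (13, 11), (14, 0), (15, 1), (15, 18), (16, 4), (16, 15), (18, 6), (18, 13)}; affine count = 21; |E(F_19)| = 22.

Discriminant check: Δ ∝ 4a³ + 27b² = 4·16³ + 27·15² = 4·4096 + 27·225 ≡ 1 (mod 19). Nonzero ⇒ E is nonsingular.
For each x ∈ F_19, compute rhs = x³ + 16·x + 15 mod 19, then count y ∈ F_19 with y² ≡ rhs.
  x = 0: rhs = 15, matching y values: none (0 points).
  x = 1: rhs = 13, matching y values: none (0 points).
  x = 2: rhs = 17, matching y values: 6, 13 (2 points).
  x = 3: rhs = 14, matching y values: none (0 points).
  x = 4: rhs = 10, matching y values: none (0 points).
  x = 5: rhs = 11, matching y values: 7, 12 (2 points).
  x = 6: rhs = 4, matching y values: 2, 17 (2 points).
  x = 7: rhs = 14, matching y values: none (0 points).
  x = 8: rhs = 9, matching y values: 3, 16 (2 points).
  x = 9: rhs = 14, matching y values: none (0 points).
  x = 10: rhs = 16, matching y values: 4, 15 (2 points).
  x = 11: rhs = 2, matching y values: none (0 points).
  x = 12: rhs = 16, matching y values: 4, 15 (2 points).
  x = 13: rhs = 7, matching y values: 8, 11 (2 points).
  x = 14: rhs = 0, matching y values: 0 (1 points).
  x = 15: rhs = 1, matching y values: 1, 18 (2 points).
  x = 16: rhs = 16, matching y values: 4, 15 (2 points).
  x = 17: rhs = 13, matching y values: none (0 points).
  x = 18: rhs = 17, matching y values: 6, 13 (2 points).
Total affine count: 21.
Full point count |E(F_19)| = 21 + 1 = 22.
Hasse bound: |22 − (19+1)| = |2| = 2 ≤ 2√19 ≈ 8.7178 ✓.


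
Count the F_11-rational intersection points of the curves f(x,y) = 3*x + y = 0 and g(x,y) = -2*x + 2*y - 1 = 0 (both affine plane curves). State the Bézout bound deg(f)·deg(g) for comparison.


Common zeros: {(4, 10)}; count = 1; Bézout bound = 1.

deg(f) = 1, deg(g) = 1, so Bézout bound = 1.
Scan x ∈ F_11. For each x, list the y ∈ F_11 with f(x, y) ≡ 0 and those with g(x, y) ≡ 0 (mod 11); the common zeros in that column are the intersection.
  x = 0: f ≡ 0 at y ∈ {0}; g ≡ 0 at y ∈ {6}; common: ∅.
  x = 1: f ≡ 0 at y ∈ {8}; g ≡ 0 at y ∈ {7}; common: ∅.
  x = 2: f ≡ 0 at y ∈ {5}; g ≡ 0 at y ∈ {8}; common: ∅.
  x = 3: f ≡ 0 at y ∈ {2}; g ≡ 0 at y ∈ {9}; common: ∅.
  x = 4: f ≡ 0 at y ∈ {10}; g ≡ 0 at y ∈ {10}; common: {10}.
  x = 5: f ≡ 0 at y ∈ {7}; g ≡ 0 at y ∈ {0}; common: ∅.
  x = 6: f ≡ 0 at y ∈ {4}; g ≡ 0 at y ∈ {1}; common: ∅.
  x = 7: f ≡ 0 at y ∈ {1}; g ≡ 0 at y ∈ {2}; common: ∅.
  x = 8: f ≡ 0 at y ∈ {9}; g ≡ 0 at y ∈ {3}; common: ∅.
  x = 9: f ≡ 0 at y ∈ {6}; g ≡ 0 at y ∈ {4}; common: ∅.
  x = 10: f ≡ 0 at y ∈ {3}; g ≡ 0 at y ∈ {5}; common: ∅.
Collecting: common zeros = {(4, 10)}, so the count is 1.
Comparison with the Bézout bound: 1 ≤ 1 = deg(f)·deg(g), as expected for curves with no common component (the bound is attained).
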